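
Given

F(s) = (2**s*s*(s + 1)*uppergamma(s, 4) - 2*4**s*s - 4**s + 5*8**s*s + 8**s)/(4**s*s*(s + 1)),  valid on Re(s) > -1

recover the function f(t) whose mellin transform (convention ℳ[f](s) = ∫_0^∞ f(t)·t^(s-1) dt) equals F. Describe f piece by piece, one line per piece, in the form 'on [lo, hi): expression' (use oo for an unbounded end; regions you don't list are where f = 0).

along the cuts 1, 2, ℳ[f](s) splits into 3 integrals
over [0, 1), the kernel integral of t enters the sum
∫ over [1, 2) of (2*t + 1)·t^(s-1) joins the sum
piece [2, ∞): integrate exp(-2*t) against the kernel

on [0, 1): t
on [1, 2): 2*t + 1
on [2, oo): exp(-2*t)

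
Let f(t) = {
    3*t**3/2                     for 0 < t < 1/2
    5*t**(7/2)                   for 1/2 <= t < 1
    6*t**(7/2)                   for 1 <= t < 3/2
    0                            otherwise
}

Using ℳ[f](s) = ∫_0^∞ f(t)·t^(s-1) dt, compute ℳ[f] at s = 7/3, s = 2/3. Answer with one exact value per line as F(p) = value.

decompose at 1/2, 1; ℳ[f](s) sums the 3 pieces' integrals
over [0, 1/2), the kernel integral of 3*t**3/2 enters the sum
on [1/2, 1) integrate f = 5*t**(7/2) against the kernel
piece [1, 3/2): integrate 6*t**(7/2) against the kernel

F(7/3) = -6/35 - 3*2**(1/6)/224 + 9*2**(2/3)/2048 + 2187*2**(1/6)*3**(5/6)/560
F(2/3) = -6/25 - 3*2**(5/6)/80 + 9*2**(1/3)/352 + 729*2**(5/6)*3**(1/6)/200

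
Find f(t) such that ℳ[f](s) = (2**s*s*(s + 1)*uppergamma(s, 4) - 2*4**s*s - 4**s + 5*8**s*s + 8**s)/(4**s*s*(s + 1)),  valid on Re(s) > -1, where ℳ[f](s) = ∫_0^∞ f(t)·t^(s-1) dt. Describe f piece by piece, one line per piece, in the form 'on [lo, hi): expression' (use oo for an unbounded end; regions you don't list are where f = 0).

decompose at 1, 2; ℳ[f](s) sums the 3 pieces' integrals
over [0, 1), the kernel integral of t enters the sum
piece [1, 2): integrate (2*t + 1) against the kernel
over [2, ∞), the kernel integral of exp(-2*t) enters the sum

on [0, 1): t
on [1, 2): 2*t + 1
on [2, oo): exp(-2*t)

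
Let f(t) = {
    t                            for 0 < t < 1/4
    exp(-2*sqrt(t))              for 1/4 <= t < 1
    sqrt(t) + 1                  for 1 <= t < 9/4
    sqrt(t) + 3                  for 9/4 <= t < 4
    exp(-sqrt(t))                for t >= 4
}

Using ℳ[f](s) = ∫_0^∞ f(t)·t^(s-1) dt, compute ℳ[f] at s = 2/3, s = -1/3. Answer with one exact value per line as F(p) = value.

F(2/3) = 2**(2/3)*(-1260*3**(1/3) - 660*2**(1/3) - 280*uppergamma(4/3, 2) + 21 + 280*uppergamma(4/3, 1) + 560*2**(1/3)*uppergamma(4/3, 2) + 3480*2**(2/3))/560
F(-1/3) = 2**(2/3)*(-12*2**(1/3) - 16*uppergamma(-2/3, 2) + 8*2**(1/3)*uppergamma(-2/3, 2) + 16*uppergamma(-2/3, 1) + 3 + 6*2**(2/3) + 16*3**(1/3))/8

strip the shared t-power: sqrt(t) on [0, 1/4); exp(-2*sqrt(t))/sqrt(t) on [1/4, 1); (sqrt(t) + 1)/sqrt(t) on [1, 9/4); …
invert the power substitution to get t on [0, 1/2); exp(-2*t)/t on [1/2, 1); (t + 1)/t on [1, 3/2); …
invert the shared t-power to get t**2 on [0, 1/2); exp(-2*t) on [1/2, 1); t + 1 on [1, 3/2); …
treat the 5 regions marked off by 1/4, 1, 9/4, 4 separately and sum
∫ t·t^(s-1) over [0, 1/4)
piece [1/4, 1): integrate exp(-2*sqrt(t)) against the kernel
[1, 9/4) adds the kernel integral of (sqrt(t) + 1)
on [9/4, 4) integrate f = (sqrt(t) + 3) against the kernel
∫ exp(-sqrt(t))·t^(s-1) over [4, ∞)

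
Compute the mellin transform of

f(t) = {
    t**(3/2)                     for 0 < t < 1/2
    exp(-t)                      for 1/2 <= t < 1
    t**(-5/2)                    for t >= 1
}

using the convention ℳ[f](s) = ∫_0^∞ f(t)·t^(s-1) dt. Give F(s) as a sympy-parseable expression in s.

(2*2**s*(2*s - 5)*(2*s + 3)*uppergamma(s, 1/2) - 2*2**s*(2*s - 5)*(2*s + 3)*uppergamma(s, 1) - 4*2**s*(2*s + 3) + sqrt(2)*(2*s - 5))/(2*2**s*(2*s - 5)*(2*s + 3))
  -3/2 < Re(s) < 5/2

summing 3 kernel integrals split by 1/2, 1 yields ℳ[f](s)
over [0, 1/2), the kernel integral of t**(3/2) enters the sum
between 1/2 and 1 the integrand is exp(-t)·t^(s-1)
segment [1, ∞) carries t**(-5/2); integrate it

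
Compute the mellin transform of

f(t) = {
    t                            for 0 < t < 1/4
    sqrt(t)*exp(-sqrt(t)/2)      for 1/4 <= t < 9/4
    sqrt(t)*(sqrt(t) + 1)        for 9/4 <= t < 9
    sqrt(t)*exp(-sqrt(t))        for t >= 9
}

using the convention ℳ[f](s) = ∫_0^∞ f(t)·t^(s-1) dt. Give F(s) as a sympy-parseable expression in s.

strip the shared t-power: sqrt(t) on [0, 1/4); exp(-sqrt(t)/2) on [1/4, 9/4); sqrt(t) + 1 on [9/4, 9); …
back out the power substitution: t on [0, 1/2); exp(-t/2) on [1/2, 3/2); t + 1 on [3/2, 3); …
linearity at 1/4, 9/4, 9 turns ℳ[f](s) into 4 summed integrals
∫ t·t^(s-1) over [0, 1/4)
segment [1/4, 9/4) carries sqrt(t)*exp(-sqrt(t)/2); integrate it
on [9/4, 9) integrate f = sqrt(t)*(sqrt(t) + 1) against the kernel
∫ over [9, ∞) of sqrt(t)*exp(-sqrt(t))·t^(s-1) joins the sum

(16*2**(4*s)*(s + 1)*(2*s + 1)*uppergamma(2*s + 1, 1/4) - 16*2**(4*s)*(s + 1)*(2*s + 1)*uppergamma(2*s + 1, 3/4) + 8*2**(2*s)*(s + 1)*(2*s + 1)*uppergamma(2*s + 1, 3) - 15*3**(2*s)*(2*s + 1) - 6*3**(2*s) + 48*6**(2*s)*(2*s + 1) + 12*6**(2*s) + 2*s + 1)/(4*2**(2*s)*(s + 1)*(2*s + 1))
  Re(s) > -1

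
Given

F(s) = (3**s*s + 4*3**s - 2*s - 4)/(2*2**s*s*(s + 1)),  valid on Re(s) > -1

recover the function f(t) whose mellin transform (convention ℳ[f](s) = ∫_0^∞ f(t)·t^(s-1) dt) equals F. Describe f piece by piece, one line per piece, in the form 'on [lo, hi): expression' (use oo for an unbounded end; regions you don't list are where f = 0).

on [0, 1/2): t
on [1/2, 3/2): 2 - t

cuts at 1/2: linearity sums the 2 kernel integrals
for t in [0, 1/2): the term is ∫ t·t^(s-1)
on [1/2, 3/2) integrate f = (2 - t) against the kernel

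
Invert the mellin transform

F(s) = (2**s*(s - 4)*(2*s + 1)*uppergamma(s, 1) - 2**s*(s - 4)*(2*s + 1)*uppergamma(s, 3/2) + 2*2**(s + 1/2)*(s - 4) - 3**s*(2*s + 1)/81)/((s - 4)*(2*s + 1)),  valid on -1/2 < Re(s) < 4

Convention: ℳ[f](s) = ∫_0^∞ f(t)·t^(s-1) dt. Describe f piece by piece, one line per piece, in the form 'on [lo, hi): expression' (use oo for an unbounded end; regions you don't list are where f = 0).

on [0, 2): sqrt(t)
on [2, 3): exp(-t/2)
on [3, oo): t**(-4)

f breaks at 2, 3 into 3 integrals to sum
[0, 2) adds the kernel integral of sqrt(t)
between 2 and 3 the integrand is exp(-t/2)·t^(s-1)
segment 3 to ∞ holds t**(-4); add its integral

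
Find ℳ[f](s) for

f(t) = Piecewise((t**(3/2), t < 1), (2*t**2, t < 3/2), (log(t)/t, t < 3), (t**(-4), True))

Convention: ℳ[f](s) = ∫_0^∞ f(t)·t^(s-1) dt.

(324*2**s*(s - 4)*(s + 2)*(s**2 - 2*s + 1) - 324*2**s*(s - 4)*(2*s + 3)*(s**2 - 2*s + 1) - 108*3**s*s*(s - 4)*(s + 2)*(2*s + 3)*log(3) + 108*3**s*s*(s - 4)*(s + 2)*(2*s + 3)*log(2) - 108*3**s*(s - 4)*(s + 2)*(2*s + 3)*log(2) + 108*3**s*(s - 4)*(s + 2)*(2*s + 3) + 108*3**s*(s - 4)*(s + 2)*(2*s + 3)*log(3) + 729*3**s*(s - 4)*(2*s + 3)*(s**2 - 2*s + 1) + 54*6**s*s*(s - 4)*(s + 2)*(2*s + 3)*log(3) - 54*6**s*(s - 4)*(s + 2)*(2*s + 3)*log(3) - 54*6**s*(s - 4)*(s + 2)*(2*s + 3) - 2*6**s*(s + 2)*(2*s + 3)*(s**2 - 2*s + 1))/(162*2**s*(s - 4)*(s + 2)*(2*s + 3)*(s**2 - 2*s + 1))
  -3/2 < Re(s) < 4

the 4 pieces separated at 1, 3/2, 3 each add one integral
∫ t**(3/2)·t^(s-1) over [0, 1)
over [1, 3/2), the kernel integral of 2*t**2 enters the sum
over [3/2, 3), the kernel integral of log(t)/t enters the sum
[3, ∞) adds the kernel integral of t**(-4)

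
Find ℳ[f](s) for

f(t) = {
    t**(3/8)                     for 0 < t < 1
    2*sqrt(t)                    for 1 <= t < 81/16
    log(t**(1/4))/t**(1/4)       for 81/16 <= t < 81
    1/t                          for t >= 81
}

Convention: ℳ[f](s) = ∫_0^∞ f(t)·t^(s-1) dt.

invert the power substitution to get t**(3/4) on [0, 1); 2*t on [1, 9/4); log(sqrt(t))/sqrt(t) on [9/4, 9); …
the power substitution comes off first: t**(3/2) on [0, 1); 2*t**2 on [1, 3/2); log(t)/t on [3/2, 3); …
split f at 1, 81/16, 81: ℳ[f](s) collects 4 kernel integrals
for t in [0, 1): the term is ∫ t**(3/8)·t^(s-1)
piece [1, 81/16): integrate 2*sqrt(t) against the kernel
segment [81/16, 81) carries log(t**(1/4))/t**(1/4); integrate it
piece [81, ∞): integrate 1/t against the kernel

2*(324*2**(4*s)*(4*s - 4)*(4*s + 2)*(16*s**2 - 8*s + 1) - 324*2**(4*s)*(4*s - 4)*(8*s + 3)*(16*s**2 - 8*s + 1) - 432*3**(4*s)*s*(4*s - 4)*(4*s + 2)*(8*s + 3)*log(3) + 432*3**(4*s)*s*(4*s - 4)*(4*s + 2)*(8*s + 3)*log(2) - 108*3**(4*s)*(4*s - 4)*(4*s + 2)*(8*s + 3)*log(2) + 108*3**(4*s)*(4*s - 4)*(4*s + 2)*(8*s + 3) + 108*3**(4*s)*(4*s - 4)*(4*s + 2)*(8*s + 3)*log(3) + 729*3**(4*s)*(4*s - 4)*(8*s + 3)*(16*s**2 - 8*s + 1) + 216*6**(4*s)*s*(4*s - 4)*(4*s + 2)*(8*s + 3)*log(3) - 54*6**(4*s)*(4*s - 4)*(4*s + 2)*(8*s + 3)*log(3) - 54*6**(4*s)*(4*s - 4)*(4*s + 2)*(8*s + 3) - 2*6**(4*s)*(4*s + 2)*(8*s + 3)*(16*s**2 - 8*s + 1))/(81*2**(4*s)*(4*s - 4)*(4*s + 2)*(8*s + 3)*(16*s**2 - 8*s + 1))
  -3/8 < Re(s) < 1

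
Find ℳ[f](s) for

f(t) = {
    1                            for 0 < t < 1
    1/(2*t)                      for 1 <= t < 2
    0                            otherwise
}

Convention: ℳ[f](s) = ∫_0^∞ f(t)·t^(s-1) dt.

reversing the shared t-power: t on [0, 1); 1/2 on [1, 2)
slice at 1, transform all 2 pieces, and sum them
[0, 1) adds the kernel integral of 1
[1, 2) adds the kernel integral of 1/(2*t)

(2**s*s + 2*s - 4)/(4*s*(s - 1))
  Re(s) > 0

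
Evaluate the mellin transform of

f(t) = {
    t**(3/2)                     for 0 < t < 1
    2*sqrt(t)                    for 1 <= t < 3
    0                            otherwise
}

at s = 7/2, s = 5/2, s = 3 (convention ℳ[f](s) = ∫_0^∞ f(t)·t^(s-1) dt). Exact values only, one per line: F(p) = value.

F(7/2) = 201/5
F(5/2) = 211/12
F(3) = -22/63 + 108*sqrt(3)/7

linearity at 1 turns ℳ[f](s) into 2 summed integrals
∫ over [0, 1) of t**(3/2)·t^(s-1) joins the sum
piece [1, 3): integrate 2*sqrt(t) against the kernel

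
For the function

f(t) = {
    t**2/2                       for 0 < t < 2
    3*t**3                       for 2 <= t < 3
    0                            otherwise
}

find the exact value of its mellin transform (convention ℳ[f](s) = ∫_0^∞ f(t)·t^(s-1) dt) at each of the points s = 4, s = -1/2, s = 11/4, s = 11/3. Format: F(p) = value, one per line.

breakpoints 2: one integral from each of the 2 segments
on [0, 2): add ∫ t**2/2·t^(s-1) dt
the [2, 3) slice contributes ∫ 3*t**3·t^(s-1) dt

F(4) = 18643/21
F(-1/2) = -62*sqrt(2)/15 + 54*sqrt(3)/5
F(11/4) = -6560*2**(3/4)/437 + 2916*3**(3/4)/23
F(11/3) = -2208*2**(2/3)/85 + 6561*3**(2/3)/20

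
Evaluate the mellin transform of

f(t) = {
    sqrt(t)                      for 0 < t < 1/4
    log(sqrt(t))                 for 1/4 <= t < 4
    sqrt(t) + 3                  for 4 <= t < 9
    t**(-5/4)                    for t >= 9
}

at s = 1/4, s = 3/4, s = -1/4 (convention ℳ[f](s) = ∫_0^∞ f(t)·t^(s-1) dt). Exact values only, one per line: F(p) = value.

strip the power substitution: t on [0, 1/2); log(t) on [1/2, 2); t + 3 on [2, 3); …
cuts at 1/4, 4, 9: linearity sums the 4 kernel integrals
on [0, 1/4): add ∫ sqrt(t)·t^(s-1) dt
piece [1/4, 4): integrate log(sqrt(t)) against the kernel
for t in [4, 9): the term is ∫ (sqrt(t) + 3)·t^(s-1)
on [9, ∞): add ∫ t**(-5/4)·t^(s-1) dt

F(1/4) = sqrt(2)*(-330 + sqrt(2) + 108*log(2) + 144*sqrt(6))/18
F(3/4) = sqrt(2)*(-1139 + 30*sqrt(2) + 270*log(2) + 864*sqrt(6))/90
F(-1/4) = sqrt(2)*(-486*log(2) + sqrt(2) + 648)/81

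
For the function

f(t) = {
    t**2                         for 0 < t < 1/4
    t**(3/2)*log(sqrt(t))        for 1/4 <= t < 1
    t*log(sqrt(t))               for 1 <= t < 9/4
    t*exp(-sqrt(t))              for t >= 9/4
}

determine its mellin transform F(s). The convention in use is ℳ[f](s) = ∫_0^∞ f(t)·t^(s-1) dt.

remove the power substitution first: t**4 on [0, 1/2); t**3*log(t) on [1/2, 1); t**2*log(t) on [1, 3/2); …
remove the shared t-power first: t**2 on [0, 1/2); t*log(t) on [1/2, 1); log(t) on [1, 3/2); …
linearity at 1/4, 1, 9/4 turns ℳ[f](s) into 4 summed integrals
segment [0, 1/4) carries t**2; integrate it
on [1/4, 1) integrate f = t**(3/2)*log(sqrt(t)) against the kernel
piece [1, 9/4): integrate t*log(sqrt(t)) against the kernel
[9/4, ∞) adds the kernel integral of t*exp(-sqrt(t))

(32*2**(2*s)*(s + 1)**2*(s + 2)*(4*s + 4*(s + 1)**2 + 5)*uppergamma(2*s + 2, 3/2) - 32*2**(2*s)*(s + 1)**2*(s + 2) + 8*2**(2*s)*(s + 2)*(4*s + 4*(s + 1)**2 + 5) + 3**(2*s)*(s + 1)*(s + 2)*(-36*log(2) + 36*log(3))*(4*s + 4*(s + 1)**2 + 5) - 18*3**(2*s)*(s + 2)*(4*s + 4*(s + 1)**2 + 5) + 8*(s + 1)**3*(s + 2)*log(2) + 4*(s + 1)**2*(s + 2)*log(2) + 4*(s + 1)**2*(s + 2) + (s + 1)**2*(4*s + 4*(s + 1)**2 + 5))/(16*2**(2*s)*(s + 1)**2*(s + 2)*(4*s + 4*(s + 1)**2 + 5))
  Re(s) > -2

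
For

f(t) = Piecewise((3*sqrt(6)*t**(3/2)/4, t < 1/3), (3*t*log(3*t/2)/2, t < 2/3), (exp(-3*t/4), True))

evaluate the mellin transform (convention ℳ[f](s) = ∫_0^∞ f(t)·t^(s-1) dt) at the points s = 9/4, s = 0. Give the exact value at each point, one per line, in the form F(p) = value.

F(9/4) = 3**(3/4)*(-960*2**(1/4) + 120 + 169*sqrt(2) + 390*log(2) + 40560*sqrt(2)*uppergamma(9/4, 1/2))/68445
F(0) = -1/2 + sqrt(2)/6 + log(2)/2 - Ei(-1/2)

remove the common scale on t first: t**(3/2) on [0, 1/2); t*log(t) on [1/2, 1); exp(-t/2) on [1, ∞)
decompose at 1/3, 2/3; ℳ[f](s) sums the 3 pieces' integrals
on [0, 1/3): add ∫ 3*sqrt(6)*t**(3/2)/4·t^(s-1) dt
segment [1/3, 2/3) carries 3*t*log(3*t/2)/2; integrate it
segment 2/3 to ∞ holds exp(-3*t/4); add its integral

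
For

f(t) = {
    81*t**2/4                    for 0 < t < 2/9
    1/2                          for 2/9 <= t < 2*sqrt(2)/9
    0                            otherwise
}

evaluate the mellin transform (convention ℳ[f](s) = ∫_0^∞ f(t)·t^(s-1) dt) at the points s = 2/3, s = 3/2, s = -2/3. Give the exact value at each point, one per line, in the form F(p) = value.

F(2/3) = -6**(2/3)/24 + 3**(2/3)/6
F(3/2) = -2*sqrt(2)/567 + 4*2**(1/4)/81
F(-2/3) = 9*6**(1/3)*(4 - 2**(2/3))/16

reversing the common scale on t: 9*t**2 on [0, 1/3); 1/2 on [1/3, sqrt(2)/3)
invert the common scale on t to get t**2 on [0, 1); 1/2 on [1, sqrt(2))
strip the power substitution: t on [0, 1); 1/2 on [1, 2)
cuts at 2/9: linearity sums the 2 kernel integrals
[0, 2/9) adds the kernel integral of 81*t**2/4
segment 2/9 to 2*sqrt(2)/9 holds 1/2; add its integral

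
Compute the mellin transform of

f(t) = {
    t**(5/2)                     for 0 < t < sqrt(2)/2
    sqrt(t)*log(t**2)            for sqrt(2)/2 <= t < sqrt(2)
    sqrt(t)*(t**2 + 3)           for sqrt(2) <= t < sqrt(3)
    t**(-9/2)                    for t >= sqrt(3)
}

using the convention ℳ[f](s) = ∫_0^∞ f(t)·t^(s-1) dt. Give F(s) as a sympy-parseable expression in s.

reversing the shared t-power: t**2 on [0, sqrt(2)/2); log(t**2) on [sqrt(2)/2, sqrt(2)); t**2 + 3 on [sqrt(2), sqrt(3)); …
undo the power substitution: t on [0, 1/2); log(t) on [1/2, 2); t + 3 on [2, 3); …
slice at sqrt(2)/2, sqrt(2), sqrt(3), transform all 4 pieces, and sum them
segment 0 to sqrt(2)/2 holds t**(5/2); add its integral
∫ over [sqrt(2)/2, sqrt(2)) of sqrt(t)*log(t**2)·t^(s-1) joins the sum
for t in [sqrt(2), sqrt(3)): the term is ∫ sqrt(t)*(t**2 + 3)·t^(s-1)
segment sqrt(3) to ∞ holds t**(-9/2); add its integral

2**(-s/2 - 1/4)*(27*2**(s + 1/2)*(s/2 + 5/4)*(s - 9/2)*(s + 1/2)*log(2) - 54*2**(s + 1/2)*(s/2 + 5/4)*(s - 9/2) - 135*2**(s + 1/2)*(s - 9/2)*(s + 1/2)**2/2 - 81*2**(s + 1/2)*(s - 9/2)*(s + 1/2) - sqrt(3)*6**(s/2 + 1/4)*(s/2 + 5/4)*(s + 1/2)**2 + 81*6**(s/2 + 1/4)*(s - 9/2)*(s + 1/2)**2 + 81*6**(s/2 + 1/4)*(s - 9/2)*(s + 1/2) + 27*(s/2 + 5/4)*(s - 9/2)*(s + 1/2)*log(2) + 27*(s - 9/2)*(s + 1/2)**2/4 + (s - 9/2)*(27*s + 135/2))/(27*(s/2 + 5/4)*(s - 9/2)*(s + 1/2)**2)
  -5/2 < Re(s) < 9/2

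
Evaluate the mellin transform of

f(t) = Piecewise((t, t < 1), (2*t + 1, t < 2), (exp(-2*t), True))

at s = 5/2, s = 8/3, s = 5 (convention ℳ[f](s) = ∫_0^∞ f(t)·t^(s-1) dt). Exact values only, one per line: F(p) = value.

summing 3 kernel integrals split by 1, 2 yields ℳ[f](s)
segment 0 to 1 holds t; add its integral
piece [1, 2): integrate (2*t + 1) against the kernel
over [2, ∞), the kernel integral of exp(-2*t) enters the sum

F(5/2) = (sqrt(2)*(105*sqrt(pi)*exp(4)*erfc(2) + 1540)/1120 + (-768 + 6912*sqrt(2))*exp(4)/1120)*exp(-4)
F(8/3) = -57/88 + 2**(1/3)*uppergamma(8/3, 4)/8 + 129*2**(2/3)/22
F(5) = 103*exp(-4)/4 + 821/30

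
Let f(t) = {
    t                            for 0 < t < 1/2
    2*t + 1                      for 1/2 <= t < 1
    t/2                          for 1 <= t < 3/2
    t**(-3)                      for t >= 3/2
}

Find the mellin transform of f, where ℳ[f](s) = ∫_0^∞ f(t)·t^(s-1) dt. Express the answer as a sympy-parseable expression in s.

(270*2**s*s**2 - 702*2**s*s - 324*2**s + 49*3**s*s**2 - 275*3**s*s - 162*s**2 + 378*s + 324)/(108*2**s*s*(s**2 - 2*s - 3))
  -1 < Re(s) < 3

along the cuts 1/2, 1, 3/2, ℳ[f](s) splits into 4 integrals
the [0, 1/2) slice contributes ∫ t·t^(s-1) dt
∫ over [1/2, 1) of (2*t + 1)·t^(s-1) joins the sum
∫ over [1, 3/2) of t/2·t^(s-1) joins the sum
on [3/2, ∞): add ∫ t**(-3)·t^(s-1) dt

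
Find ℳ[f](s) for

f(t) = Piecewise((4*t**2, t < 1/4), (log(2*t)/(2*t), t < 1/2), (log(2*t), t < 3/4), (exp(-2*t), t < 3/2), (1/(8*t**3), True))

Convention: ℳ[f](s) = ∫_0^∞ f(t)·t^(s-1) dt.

(108*2**s*s**2*(s - 3)*(s + 2)*(s**2 - 2*s + 1)*uppergamma(s, 3/2) - 108*2**s*s**2*(s - 3)*(s + 2)*(s**2 - 2*s + 1)*uppergamma(s, 3) - 108*2**s*s**2*(s - 3)*(s + 2) + 108*2**s*(s - 3)*(s + 2)*(s**2 - 2*s + 1) - 108*3**s*s*(s - 3)*(s + 2)*(s**2 - 2*s + 1)*log(2) + 108*3**s*s*(s - 3)*(s + 2)*(s**2 - 2*s + 1)*log(3) - 108*3**s*(s - 3)*(s + 2)*(s**2 - 2*s + 1) - 4*6**s*s**2*(s + 2)*(s**2 - 2*s + 1) + 216*s**3*(s - 3)*(s + 2)*log(2) - 216*s**2*(s - 3)*(s + 2)*log(2) + 216*s**2*(s - 3)*(s + 2) + 27*s**2*(s - 3)*(s**2 - 2*s + 1))/(108*2**(2*s)*s**2*(s - 3)*(s + 2)*(s**2 - 2*s + 1))
  -2 < Re(s) < 3

strip the common scale on t: t**2 on [0, 1/2); log(t)/t on [1/2, 1); log(t) on [1, 3/2); …
integrate the 5 segments split at 1/4, 1/2, 3/4, 3/2, then add the results
on [0, 1/4) integrate f = 4*t**2 against the kernel
for t in [1/4, 1/2): the term is ∫ log(2*t)/(2*t)·t^(s-1)
piece [1/2, 3/4): integrate log(2*t) against the kernel
∫ exp(-2*t)·t^(s-1) over [3/4, 3/2)
segment 3/2 to ∞ holds 1/(8*t**3); add its integral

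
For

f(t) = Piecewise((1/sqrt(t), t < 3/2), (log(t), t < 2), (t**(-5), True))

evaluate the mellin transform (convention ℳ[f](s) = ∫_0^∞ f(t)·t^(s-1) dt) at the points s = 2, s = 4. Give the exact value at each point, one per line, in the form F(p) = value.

strip the shared t-power: sqrt(t) on [0, 3/2); t*log(t) on [3/2, 2); t**(-4) on [2, ∞)
summing 3 kernel integrals split by 3/2, 2 yields ℳ[f](s)
[0, 3/2) adds the kernel integral of 1/sqrt(t)
∫ log(t)·t^(s-1) over [3/2, 2)
over [2, ∞), the kernel integral of t**(-5) enters the sum

F(2) = -9*log(3)/8 - 19/48 + sqrt(6)/2 + 25*log(2)/8
F(4) = -81*log(3)/64 - 47/256 + 27*sqrt(6)/56 + 337*log(2)/64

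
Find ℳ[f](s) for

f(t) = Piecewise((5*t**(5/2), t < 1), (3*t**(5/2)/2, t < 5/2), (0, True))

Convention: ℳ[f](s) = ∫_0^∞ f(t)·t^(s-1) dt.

breakpoints 1: one integral from each of the 2 segments
on [0, 1) integrate f = 5*t**(5/2) against the kernel
for t in [1, 5/2): the term is ∫ 3*t**(5/2)/2·t^(s-1)

(3*(5/2)**(s + 5/2) + 7)/(2*s + 5)
  Re(s) > -5/2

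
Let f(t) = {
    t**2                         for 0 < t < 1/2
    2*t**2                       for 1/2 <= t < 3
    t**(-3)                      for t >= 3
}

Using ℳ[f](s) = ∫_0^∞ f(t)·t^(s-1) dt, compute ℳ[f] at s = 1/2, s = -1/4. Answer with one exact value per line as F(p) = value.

F(1/2) = sqrt(2)*(-27 + 1948*sqrt(6))/540
F(-1/4) = 2**(1/4)*(-1053 + 12650*6**(3/4))/7371

strip the shared t-power: 1 on [0, 1/2); 2 on [1/2, 3); t**(-5) on [3, ∞)
back out the shared t-power: t on [0, 1/2); 2*t on [1/2, 3); t**(-4) on [3, ∞)
treat the 3 regions marked off by 1/2, 3 separately and sum
on [0, 1/2): add ∫ t**2·t^(s-1) dt
the [1/2, 3) slice contributes ∫ 2*t**2·t^(s-1) dt
over [3, ∞), the kernel integral of t**(-3) enters the sum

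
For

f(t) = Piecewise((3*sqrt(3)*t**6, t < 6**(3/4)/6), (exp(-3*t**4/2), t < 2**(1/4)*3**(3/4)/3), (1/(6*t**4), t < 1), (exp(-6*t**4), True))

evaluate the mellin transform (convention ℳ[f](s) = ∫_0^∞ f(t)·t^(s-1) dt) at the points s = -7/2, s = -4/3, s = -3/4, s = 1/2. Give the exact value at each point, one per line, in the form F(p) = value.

back out the power substitution: 3*sqrt(3)*t**3 on [0, sqrt(6)/6); exp(-3*t**2/2) on [sqrt(6)/6, sqrt(6)/3); 1/(6*t**2) on [sqrt(6)/3, 1); …
the power substitution comes off first: 3*sqrt(3)*t**(3/2) on [0, 1/6); exp(-3*t/2) on [1/6, 2/3); 1/(6*t) on [2/3, 1); …
reversing the common scale on t: t**(3/2) on [0, 1/2); exp(-t/2) on [1/2, 2); 1/(2*t) on [2, 3); …
breakpoints 6**(3/4)/6, 2**(1/4)*3**(3/4)/3, 1: one integral from each of the 4 segments
piece [0, 6**(3/4)/6): integrate 3*sqrt(3)*t**6 against the kernel
segment 6**(3/4)/6 to 2**(1/4)*3**(3/4)/3 holds exp(-3*t**4/2); add its integral
on [2**(1/4)*3**(3/4)/3, 1) integrate f = 1/(6*t**4) against the kernel
segment 1 to ∞ holds exp(-6*t**4); add its integral

F(-7/2) = -2**(1/8)*3**(7/8)*uppergamma(-7/8, 1)/8 - 1/45 + 6**(7/8)*uppergamma(-7/8, 6)/4 + 2**(1/8)*3**(7/8)/60 + 2**(1/8)*3**(7/8)*uppergamma(-7/8, 1/4)/8 + 2**(3/8)*3**(7/8)/5
F(-4/3) = -12**(1/3)*uppergamma(-1/3, 1)/8 - 1/32 + 6**(1/3)*uppergamma(-1/3, 6)/4 + 3*12**(1/3)/128 + 3*2**(5/6)*3**(1/3)/56 + 12**(1/3)*uppergamma(-1/3, 1/4)/8
F(-3/4) = -2**(13/16)*3**(3/16)*uppergamma(-3/16, 1)/8 - 2/57 + 6**(3/16)*uppergamma(-3/16, 6)/4 + 2**(13/16)*3**(3/16)/38 + 2**(11/16)*3**(3/16)/21 + 2**(13/16)*3**(3/16)*uppergamma(-3/16, 1/4)/8
F(1/2) = -2**(1/8)*3**(7/8)*uppergamma(1/8, 1)/12 - 1/21 + 6**(7/8)*uppergamma(1/8, 6)/24 + 2**(3/8)*3**(7/8)/78 + 2**(1/8)*3**(7/8)/42 + 2**(1/8)*3**(7/8)*uppergamma(1/8, 1/4)/12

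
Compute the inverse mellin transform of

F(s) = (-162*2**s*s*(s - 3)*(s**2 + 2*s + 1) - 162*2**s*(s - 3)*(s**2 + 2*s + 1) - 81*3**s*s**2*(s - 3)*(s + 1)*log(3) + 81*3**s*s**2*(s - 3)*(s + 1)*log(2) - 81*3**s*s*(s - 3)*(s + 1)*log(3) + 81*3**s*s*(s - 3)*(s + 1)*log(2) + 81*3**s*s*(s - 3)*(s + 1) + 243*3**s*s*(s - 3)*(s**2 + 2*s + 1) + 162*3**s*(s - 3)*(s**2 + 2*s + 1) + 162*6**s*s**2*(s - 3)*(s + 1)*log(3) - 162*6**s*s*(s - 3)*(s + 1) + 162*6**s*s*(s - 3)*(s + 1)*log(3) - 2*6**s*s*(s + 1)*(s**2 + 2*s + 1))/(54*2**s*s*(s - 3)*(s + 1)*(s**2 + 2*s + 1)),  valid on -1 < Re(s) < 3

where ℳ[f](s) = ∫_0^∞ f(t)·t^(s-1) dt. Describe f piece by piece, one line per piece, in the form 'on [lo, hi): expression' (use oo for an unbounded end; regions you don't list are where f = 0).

on [0, 1): t
on [1, 3/2): t + 3
on [3/2, 3): t*log(t)
on [3, oo): t**(-3)

breakpoints 1, 3/2, 3: one integral from each of the 4 segments
∫ t·t^(s-1) over [0, 1)
segment 1 to 3/2 holds (t + 3); add its integral
the [3/2, 3) slice contributes ∫ t*log(t)·t^(s-1) dt
for t in [3, ∞): the term is ∫ t**(-3)·t^(s-1)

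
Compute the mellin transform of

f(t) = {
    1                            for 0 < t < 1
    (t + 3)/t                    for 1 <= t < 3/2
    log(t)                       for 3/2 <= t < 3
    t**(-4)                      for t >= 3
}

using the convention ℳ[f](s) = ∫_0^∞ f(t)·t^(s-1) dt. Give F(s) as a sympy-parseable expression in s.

2**(1 - s)*(-162*2**(s - 1)*(s - 4)*(s - 1)*(2*s + (s - 1)**2 - 1) - 162*2**(s - 1)*(s - 4)*(2*s + (s - 1)**2 - 1) - 81*3**(s - 1)*s*(s - 4)*(s - 1)**2*log(3) + 81*3**(s - 1)*s*(s - 4)*(s - 1)**2*log(2) - 81*3**(s - 1)*s*(s - 4)*(s - 1)*log(3) + 81*3**(s - 1)*s*(s - 4)*(s - 1)*log(2) + 81*3**(s - 1)*s*(s - 4)*(s - 1) + 243*3**(s - 1)*(s - 4)*(s - 1)*(2*s + (s - 1)**2 - 1) + 162*3**(s - 1)*(s - 4)*(2*s + (s - 1)**2 - 1) + 162*6**(s - 1)*s*(s - 4)*(s - 1)**2*log(3) - 162*6**(s - 1)*s*(s - 4)*(s - 1) + 162*6**(s - 1)*s*(s - 4)*(s - 1)*log(3) - 2*6**(s - 1)*s*(s - 1)*(2*s + (s - 1)**2 - 1))/(54*s*(s - 4)*(s - 1)*(2*s + (s - 1)**2 - 1))
  0 < Re(s) < 4

undo the shared t-power: t on [0, 1); t + 3 on [1, 3/2); t*log(t) on [3/2, 3); …
slice at 1, 3/2, 3, transform all 4 pieces, and sum them
segment [0, 1) carries 1; integrate it
[1, 3/2) adds the kernel integral of (t + 3)/t
∫ over [3/2, 3) of log(t)·t^(s-1) joins the sum
over [3, ∞), the kernel integral of t**(-4) enters the sum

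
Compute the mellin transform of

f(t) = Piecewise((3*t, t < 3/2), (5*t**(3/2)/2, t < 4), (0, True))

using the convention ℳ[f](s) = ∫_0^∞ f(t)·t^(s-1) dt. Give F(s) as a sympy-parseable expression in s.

cuts at 3/2: linearity sums the 2 kernel integrals
piece [0, 3/2): integrate 3*t against the kernel
on [3/2, 4): add ∫ 5*t**(3/2)/2·t^(s-1) dt

(80*2**(2*s)*(s + 1) - 15*(3/2)**(s + 1/2)*(s + 1) + 9*3**s*(2*s + 3)/2**s)/(2*(s + 1)*(2*s + 3))
  Re(s) > -1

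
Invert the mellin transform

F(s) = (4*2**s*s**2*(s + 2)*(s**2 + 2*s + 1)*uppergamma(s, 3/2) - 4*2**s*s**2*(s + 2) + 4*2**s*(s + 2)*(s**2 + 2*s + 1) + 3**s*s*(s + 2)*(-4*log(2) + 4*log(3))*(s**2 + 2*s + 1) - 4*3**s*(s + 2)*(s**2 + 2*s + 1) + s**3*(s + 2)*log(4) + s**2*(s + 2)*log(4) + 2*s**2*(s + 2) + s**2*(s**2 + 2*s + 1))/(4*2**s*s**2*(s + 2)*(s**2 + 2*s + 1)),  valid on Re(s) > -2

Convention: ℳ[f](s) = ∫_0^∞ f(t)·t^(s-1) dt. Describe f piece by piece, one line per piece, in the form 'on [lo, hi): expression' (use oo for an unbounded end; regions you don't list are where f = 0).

breakpoints 1/2, 1, 3/2: one integral from each of the 4 segments
over [0, 1/2), the kernel integral of t**2 enters the sum
over [1/2, 1), the kernel integral of t*log(t) enters the sum
segment 1 to 3/2 holds log(t); add its integral
[3/2, ∞) adds the kernel integral of exp(-t)

on [0, 1/2): t**2
on [1/2, 1): t*log(t)
on [1, 3/2): log(t)
on [3/2, oo): exp(-t)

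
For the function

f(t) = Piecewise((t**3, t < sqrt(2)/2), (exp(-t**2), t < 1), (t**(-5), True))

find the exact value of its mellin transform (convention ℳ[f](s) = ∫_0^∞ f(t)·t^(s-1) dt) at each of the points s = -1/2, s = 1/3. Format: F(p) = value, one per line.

remove the power substitution first: t**(3/2) on [0, 1/2); exp(-t) on [1/2, 1); t**(-5/2) on [1, ∞)
slice at sqrt(2)/2, 1, transform all 3 pieces, and sum them
[0, sqrt(2)/2) adds the kernel integral of t**3
piece [sqrt(2)/2, 1): integrate exp(-t**2) against the kernel
∫ over [1, ∞) of t**(-5)·t^(s-1) joins the sum

F(-1/2) = -uppergamma(-1/4, 1)/2 + 2**(3/4)/10 + 2/11 + uppergamma(-1/4, 1/2)/2
F(1/3) = -uppergamma(1/6, 1)/2 + 3*2**(1/3)/40 + 3/14 + uppergamma(1/6, 1/2)/2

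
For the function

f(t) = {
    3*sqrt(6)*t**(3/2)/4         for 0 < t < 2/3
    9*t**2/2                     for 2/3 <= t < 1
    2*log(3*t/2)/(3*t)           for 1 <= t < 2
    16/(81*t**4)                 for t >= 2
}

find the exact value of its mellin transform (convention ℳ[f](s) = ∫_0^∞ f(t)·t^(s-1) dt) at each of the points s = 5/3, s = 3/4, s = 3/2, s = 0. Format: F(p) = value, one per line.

F(5/3) = -563*2**(2/3)/378 - 32*2**(2/3)*3**(1/3)/627 + log(2*3**(-1 + 2**(2/3))) + 30/11
F(3/4) = -5612*2**(3/4)/1053 - 4*2**(3/4)*log(3)/3 - 8*log(2)/3 - 28*2**(3/4)*3**(1/4)/297 + 8*log(3)/3 + 406/33
F(3/2) = -1076*sqrt(2)/405 - 4*log(3)/3 - 10*sqrt(6)/189 + 4*log(2)/3 + 4*sqrt(2)*log(3)/3 + 83/21
F(0) = log(6**(1/3)/2) + 365/162

strip the common scale on t: t**(3/2) on [0, 1); 2*t**2 on [1, 3/2); log(t)/t on [3/2, 3); …
summing 4 kernel integrals split by 2/3, 1, 2 yields ℳ[f](s)
on [0, 2/3): add ∫ 3*sqrt(6)*t**(3/2)/4·t^(s-1) dt
segment 2/3 to 1 holds 9*t**2/2; add its integral
for t in [1, 2): the term is ∫ 2*log(3*t/2)/(3*t)·t^(s-1)
∫ over [2, ∞) of 16/(81*t**4)·t^(s-1) joins the sum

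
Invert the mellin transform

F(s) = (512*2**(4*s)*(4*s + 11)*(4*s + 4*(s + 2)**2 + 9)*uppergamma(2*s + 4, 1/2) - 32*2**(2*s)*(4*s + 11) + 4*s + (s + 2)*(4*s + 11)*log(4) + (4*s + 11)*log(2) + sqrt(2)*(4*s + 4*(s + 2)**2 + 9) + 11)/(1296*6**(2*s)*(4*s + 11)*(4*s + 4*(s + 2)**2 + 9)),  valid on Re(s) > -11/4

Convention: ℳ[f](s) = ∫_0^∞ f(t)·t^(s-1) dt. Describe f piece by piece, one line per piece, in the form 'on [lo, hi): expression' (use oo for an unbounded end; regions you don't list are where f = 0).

remove the shared t-power first: 3*sqrt(3)*t**(3/4) on [0, 1/36); 3*sqrt(t)*log(3*sqrt(t)) on [1/36, 1/9); exp(-3*sqrt(t)/2) on [1/9, ∞)
back out the power substitution: 3*sqrt(3)*t**(3/2) on [0, 1/6); 3*t*log(3*t) on [1/6, 1/3); exp(-3*t/2) on [1/3, ∞)
invert the common scale on t to get t**(3/2) on [0, 1/2); t*log(t) on [1/2, 1); exp(-t/2) on [1, ∞)
along the cuts 1/36, 1/9, ℳ[f](s) splits into 3 integrals
for t in [0, 1/36): the term is ∫ 3*sqrt(3)*t**(11/4)·t^(s-1)
between 1/36 and 1/9 the integrand is 3*t**(5/2)*log(3*sqrt(t))·t^(s-1)
on [1/9, ∞) integrate f = t**2*exp(-3*sqrt(t)/2) against the kernel

on [0, 1/36): 3*sqrt(3)*t**(11/4)
on [1/36, 1/9): 3*t**(5/2)*log(3*sqrt(t))
on [1/9, oo): t**2*exp(-3*sqrt(t)/2)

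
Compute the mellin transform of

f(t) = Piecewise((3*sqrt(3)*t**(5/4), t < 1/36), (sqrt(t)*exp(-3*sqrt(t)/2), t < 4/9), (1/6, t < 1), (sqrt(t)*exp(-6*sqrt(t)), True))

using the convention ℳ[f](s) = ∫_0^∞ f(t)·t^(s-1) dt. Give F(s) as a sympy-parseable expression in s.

peel off the shared t-power: 3*sqrt(3)*t**(3/4) on [0, 1/36); exp(-3*sqrt(t)/2) on [1/36, 4/9); 1/(6*sqrt(t)) on [4/9, 1); …
remove the power substitution first: 3*sqrt(3)*t**(3/2) on [0, 1/6); exp(-3*t/2) on [1/6, 2/3); 1/(6*t) on [2/3, 1); …
reversing the common scale on t: t**(3/2) on [0, 1/2); exp(-t/2) on [1/2, 2); 1/(2*t) on [2, 3); …
linearity at 1/36, 4/9, 1 turns ℳ[f](s) into 4 summed integrals
over [0, 1/36), the kernel integral of 3*sqrt(3)*t**(5/4) enters the sum
for t in [1/36, 4/9): the term is ∫ sqrt(t)*exp(-3*sqrt(t)/2)·t^(s-1)
for t in [4/9, 1): the term is ∫ 1/6·t^(s-1)
over [1, ∞), the kernel integral of sqrt(t)*exp(-6*sqrt(t)) enters the sum

(1296**s*(4*s + 5) + 2*36**s*s*(4*s + 5)*uppergamma(2*s + 1, 6) + sqrt(2)*36**s*s + 8*576**s*s*(4*s + 5)*uppergamma(2*s + 1, 1/4) - 8*576**s*s*(4*s + 5)*uppergamma(2*s + 1, 1) - 576**s*(4*s + 5))/(6*6**(4*s)*s*(4*s + 5))
  Re(s) > -5/4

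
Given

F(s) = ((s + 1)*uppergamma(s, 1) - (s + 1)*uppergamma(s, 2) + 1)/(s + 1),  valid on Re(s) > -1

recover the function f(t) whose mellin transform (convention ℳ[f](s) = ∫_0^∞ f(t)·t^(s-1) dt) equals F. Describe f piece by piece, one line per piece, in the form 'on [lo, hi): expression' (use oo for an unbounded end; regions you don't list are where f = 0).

the 2 pieces separated at 1 each add one integral
on [0, 1): add ∫ t·t^(s-1) dt
∫ over [1, 2) of exp(-t)·t^(s-1) joins the sum

on [0, 1): t
on [1, 2): exp(-t)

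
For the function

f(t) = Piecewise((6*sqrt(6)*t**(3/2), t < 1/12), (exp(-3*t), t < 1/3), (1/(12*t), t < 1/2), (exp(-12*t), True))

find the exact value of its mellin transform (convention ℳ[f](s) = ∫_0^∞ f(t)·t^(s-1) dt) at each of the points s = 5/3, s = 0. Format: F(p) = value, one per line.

F(5/3) = -3**(1/3)*uppergamma(5/3, 1)/9 - 3**(1/3)/24 + 12**(1/3)*uppergamma(5/3, 6)/144 + 2**(1/6)*3**(1/3)/912 + 2**(1/3)/16 + 3**(1/3)*uppergamma(5/3, 1/4)/9
F(0) = Ei(-1) - Ei(-6) + 1/12 + sqrt(2)/6 - Ei(-1/4)

undo the common scale on t: 2*sqrt(2)*t**(3/2) on [0, 1/4); exp(-t) on [1/4, 1); 1/(4*t) on [1, 3/2); …
peel off the common scale on t: t**(3/2) on [0, 1/2); exp(-t/2) on [1/2, 2); 1/(2*t) on [2, 3); …
slice at 1/12, 1/3, 1/2, transform all 4 pieces, and sum them
piece [0, 1/12): integrate 6*sqrt(6)*t**(3/2) against the kernel
for t in [1/12, 1/3): the term is ∫ exp(-3*t)·t^(s-1)
over [1/3, 1/2), the kernel integral of 1/(12*t) enters the sum
segment [1/2, ∞) carries exp(-12*t); integrate it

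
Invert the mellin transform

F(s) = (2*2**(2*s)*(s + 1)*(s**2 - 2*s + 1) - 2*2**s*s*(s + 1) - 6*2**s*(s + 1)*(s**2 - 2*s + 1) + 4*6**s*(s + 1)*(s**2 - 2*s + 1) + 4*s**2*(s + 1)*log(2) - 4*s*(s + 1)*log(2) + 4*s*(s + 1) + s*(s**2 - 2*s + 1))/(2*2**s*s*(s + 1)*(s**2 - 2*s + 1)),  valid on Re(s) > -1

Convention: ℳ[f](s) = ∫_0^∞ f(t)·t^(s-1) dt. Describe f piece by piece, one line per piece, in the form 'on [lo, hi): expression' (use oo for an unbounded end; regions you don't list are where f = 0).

on [0, 1/2): t
on [1/2, 1): log(t)/t
on [1, 2): 3
on [2, 3): 2

breakpoints 1/2, 1, 2: one integral from each of the 4 segments
on [0, 1/2): add ∫ t·t^(s-1) dt
on [1/2, 1): add ∫ log(t)/t·t^(s-1) dt
segment [1, 2) carries 3; integrate it
over [2, 3), the kernel integral of 2 enters the sum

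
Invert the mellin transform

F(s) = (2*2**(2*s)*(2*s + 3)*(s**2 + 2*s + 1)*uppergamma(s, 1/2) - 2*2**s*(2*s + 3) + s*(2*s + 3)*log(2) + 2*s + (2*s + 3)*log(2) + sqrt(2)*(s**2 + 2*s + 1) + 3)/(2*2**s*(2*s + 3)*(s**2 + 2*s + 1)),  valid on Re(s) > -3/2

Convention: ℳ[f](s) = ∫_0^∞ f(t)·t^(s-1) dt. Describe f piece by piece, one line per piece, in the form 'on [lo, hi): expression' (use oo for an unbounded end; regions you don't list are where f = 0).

on [0, 1/2): t**(3/2)
on [1/2, 1): t*log(t)
on [1, oo): exp(-t/2)

split f at 1/2, 1: ℳ[f](s) collects 3 kernel integrals
piece [0, 1/2): integrate t**(3/2) against the kernel
∫ t*log(t)·t^(s-1) over [1/2, 1)
[1, ∞) adds the kernel integral of exp(-t/2)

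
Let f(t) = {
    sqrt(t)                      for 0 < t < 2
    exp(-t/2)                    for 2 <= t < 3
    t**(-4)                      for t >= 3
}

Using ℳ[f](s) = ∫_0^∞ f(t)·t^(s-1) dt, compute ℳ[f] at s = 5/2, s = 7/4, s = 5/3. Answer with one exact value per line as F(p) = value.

F(5/2) = -12*sqrt(3)*exp(-3/2) - 3*sqrt(2)*sqrt(pi)*erfc(sqrt(6)/2) + 2*sqrt(3)/27 + 3*sqrt(2)*sqrt(pi)*erfc(1) + 8/3 + 10*sqrt(2)*exp(-1)
F(7/4) = -2*2**(3/4)*uppergamma(7/4, 3/2) + 4*3**(3/4)/243 + 2*2**(3/4)*uppergamma(7/4, 1) + 16*2**(1/4)/9
F(5/3) = -2*2**(2/3)*uppergamma(5/3, 3/2) + 3**(2/3)/63 + 2*2**(2/3)*uppergamma(5/3, 1) + 24*2**(1/6)/13

slice at 2, 3, transform all 3 pieces, and sum them
for t in [0, 2): the term is ∫ sqrt(t)·t^(s-1)
between 2 and 3 the integrand is exp(-t/2)·t^(s-1)
on [3, ∞): add ∫ t**(-4)·t^(s-1) dt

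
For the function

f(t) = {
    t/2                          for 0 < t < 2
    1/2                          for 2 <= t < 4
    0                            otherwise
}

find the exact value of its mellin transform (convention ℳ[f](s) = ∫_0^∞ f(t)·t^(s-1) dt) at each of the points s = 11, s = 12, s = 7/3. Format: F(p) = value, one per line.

invert the common scale on t to get t on [0, 1); 1/2 on [1, 2)
linearity at 2 turns ℳ[f](s) into 2 summed integrals
∫ over [0, 2) of t/2·t^(s-1) joins the sum
∫ over [2, 4) of 1/2·t^(s-1) joins the sum

F(11) = 6294016/33
F(12) = 9089536/13
F(7/3) = 12*2**(1/3)*(1 + 10*2**(1/3))/35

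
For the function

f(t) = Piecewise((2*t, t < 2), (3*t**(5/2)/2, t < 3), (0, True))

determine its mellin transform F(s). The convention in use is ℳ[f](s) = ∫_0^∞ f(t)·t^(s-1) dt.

summing 2 kernel integrals split by 2 yields ℳ[f](s)
the [0, 2) slice contributes ∫ 2*t·t^(s-1) dt
∫ 3*t**(5/2)/2·t^(s-1) over [2, 3)

(2**(s + 2)*(2*s + 5) + 3*2**(s + 5/2)*(-s - 1) + 3**(s + 7/2)*(s + 1))/((s + 1)*(2*s + 5))
  Re(s) > -1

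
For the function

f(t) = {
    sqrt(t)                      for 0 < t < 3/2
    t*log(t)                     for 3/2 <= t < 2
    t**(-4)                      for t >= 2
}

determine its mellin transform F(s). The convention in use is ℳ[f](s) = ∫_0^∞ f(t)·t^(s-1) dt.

(-32*2**(2*s)*(s - 4)*(2*s + 1) + 3**s*s*(s - 4)*(2*s + 1)*(-24*log(3) + 24*log(2)) + 3**s*(s - 4)*(2*s + 1)*(-24*log(3) + 24*log(2)) + 24*3**s*(s - 4)*(2*s + 1) + 16*3**s*sqrt(6)*(s - 4)*(s**2 + 2*s + 1) + 32*4**s*s*(s - 4)*(2*s + 1)*log(2) + 32*4**s*(s - 4)*(2*s + 1)*log(2) - 4**s*(2*s + 1)*(s**2 + 2*s + 1))/(16*2**s*(s - 4)*(2*s + 1)*(s**2 + 2*s + 1))
  -1/2 < Re(s) < 4

f breaks at 3/2, 2 into 3 integrals to sum
between 0 and 3/2 the integrand is sqrt(t)·t^(s-1)
between 3/2 and 2 the integrand is t*log(t)·t^(s-1)
piece [2, ∞): integrate t**(-4) against the kernel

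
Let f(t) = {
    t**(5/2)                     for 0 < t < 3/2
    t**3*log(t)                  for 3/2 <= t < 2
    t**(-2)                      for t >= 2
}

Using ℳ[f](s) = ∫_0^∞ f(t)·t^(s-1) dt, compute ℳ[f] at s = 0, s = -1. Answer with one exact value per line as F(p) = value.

reversing the shared t-power: sqrt(t) on [0, 3/2); t*log(t) on [3/2, 2); t**(-4) on [2, ∞)
slice at 3/2, 2, transform all 3 pieces, and sum them
piece [0, 3/2): integrate t**(5/2) against the kernel
∫ t**3*log(t)·t^(s-1) over [3/2, 2)
on [2, ∞): add ∫ t**(-2)·t^(s-1) dt

F(0) = -9*log(3)/8 - 7/18 + 9*sqrt(6)/20 + 91*log(2)/24
F(-1) = -9*log(3)/8 - 19/48 + sqrt(6)/2 + 25*log(2)/8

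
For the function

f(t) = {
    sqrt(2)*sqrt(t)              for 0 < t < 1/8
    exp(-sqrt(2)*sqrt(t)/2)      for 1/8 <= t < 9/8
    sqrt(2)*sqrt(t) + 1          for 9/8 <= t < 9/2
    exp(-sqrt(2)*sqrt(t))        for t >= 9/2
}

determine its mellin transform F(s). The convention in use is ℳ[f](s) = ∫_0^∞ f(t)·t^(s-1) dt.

(2**(2*s + 1)*s*(2*s + 1)*uppergamma(2*s, 3) + 2**(4*s + 1)*s*(2*s + 1)*uppergamma(2*s, 1/4) - 2**(4*s + 1)*s*(2*s + 1)*uppergamma(2*s, 3/4) + 8*36**s*s + 36**s - 5*9**s*s - 9**s + s)/(8**s*s*(2*s + 1))
  Re(s) > -1/2

undo the common scale on t: sqrt(t) on [0, 1/4); exp(-sqrt(t)/2) on [1/4, 9/4); sqrt(t) + 1 on [9/4, 9); …
the power substitution comes off first: t on [0, 1/2); exp(-t/2) on [1/2, 3/2); t + 1 on [3/2, 3); …
integrate the 4 segments split at 1/8, 9/8, 9/2, then add the results
segment [0, 1/8) carries sqrt(2)*sqrt(t); integrate it
on [1/8, 9/8): add ∫ exp(-sqrt(2)*sqrt(t)/2)·t^(s-1) dt
over [9/8, 9/2), the kernel integral of (sqrt(2)*sqrt(t) + 1) enters the sum
∫ over [9/2, ∞) of exp(-sqrt(2)*sqrt(t))·t^(s-1) joins the sum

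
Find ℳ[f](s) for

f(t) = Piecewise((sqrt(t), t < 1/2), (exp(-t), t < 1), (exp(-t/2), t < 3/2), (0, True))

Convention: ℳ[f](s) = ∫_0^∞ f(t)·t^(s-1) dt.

summing 3 kernel integrals split by 1/2, 1 yields ℳ[f](s)
over [0, 1/2), the kernel integral of sqrt(t) enters the sum
on [1/2, 1) integrate f = exp(-t) against the kernel
∫ over [1, 3/2) of exp(-t/2)·t^(s-1) joins the sum

(2**s*(2*s + 1)*uppergamma(s, 1/2) - 2**s*(2*s + 1)*uppergamma(s, 1) + 4**s*(2*s + 1)*uppergamma(s, 1/2) - 4**s*(2*s + 1)*uppergamma(s, 3/4) + sqrt(2))/(2**s*(2*s + 1))
  Re(s) > -1/2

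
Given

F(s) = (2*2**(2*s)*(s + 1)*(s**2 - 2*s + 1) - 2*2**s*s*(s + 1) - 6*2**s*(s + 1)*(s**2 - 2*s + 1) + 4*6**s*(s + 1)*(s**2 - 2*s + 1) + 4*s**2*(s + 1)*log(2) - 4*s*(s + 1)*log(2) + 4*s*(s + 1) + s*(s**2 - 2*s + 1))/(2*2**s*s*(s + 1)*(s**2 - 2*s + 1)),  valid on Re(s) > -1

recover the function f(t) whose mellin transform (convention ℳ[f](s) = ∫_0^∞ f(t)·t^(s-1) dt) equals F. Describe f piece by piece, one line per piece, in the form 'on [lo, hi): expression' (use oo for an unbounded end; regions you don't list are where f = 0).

integrate the 4 segments split at 1/2, 1, 2, then add the results
on [0, 1/2) integrate f = t against the kernel
segment 1/2 to 1 holds log(t)/t; add its integral
between 1 and 2 the integrand is 3·t^(s-1)
the [2, 3) slice contributes ∫ 2·t^(s-1) dt

on [0, 1/2): t
on [1/2, 1): log(t)/t
on [1, 2): 3
on [2, 3): 2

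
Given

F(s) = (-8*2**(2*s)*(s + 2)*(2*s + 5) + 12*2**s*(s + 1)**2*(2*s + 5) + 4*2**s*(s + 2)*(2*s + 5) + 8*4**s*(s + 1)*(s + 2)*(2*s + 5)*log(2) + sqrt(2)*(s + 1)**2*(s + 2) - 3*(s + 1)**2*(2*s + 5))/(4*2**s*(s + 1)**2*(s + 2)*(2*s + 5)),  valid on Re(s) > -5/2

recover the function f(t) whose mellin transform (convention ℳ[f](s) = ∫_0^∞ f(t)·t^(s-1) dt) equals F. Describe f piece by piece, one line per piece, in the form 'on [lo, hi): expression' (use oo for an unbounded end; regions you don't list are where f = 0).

on [0, 1/2): t**(5/2)
on [1/2, 1): 3*t**2
on [1, 2): t*log(t)

back out the shared t-power: t**(3/2) on [0, 1/2); 3*t on [1/2, 1); log(t) on [1, 2)
cuts at 1/2, 1: linearity sums the 3 kernel integrals
on [0, 1/2): add ∫ t**(5/2)·t^(s-1) dt
on [1/2, 1): add ∫ 3*t**2·t^(s-1) dt
on [1, 2): add ∫ t*log(t)·t^(s-1) dt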